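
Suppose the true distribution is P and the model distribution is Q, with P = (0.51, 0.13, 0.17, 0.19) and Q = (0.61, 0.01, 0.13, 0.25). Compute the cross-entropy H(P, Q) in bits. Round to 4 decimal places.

H(P,Q) = −Σ p·log₂ q.
  −0.51·log₂(0.61) = 0.36369
  −0.13·log₂(0.01) = 0.86370
  −0.17·log₂(0.13) = 0.50038
  −0.19·log₂(0.25) = 0.38000
H(P,Q) = 2.1078 bits.

2.1078 bits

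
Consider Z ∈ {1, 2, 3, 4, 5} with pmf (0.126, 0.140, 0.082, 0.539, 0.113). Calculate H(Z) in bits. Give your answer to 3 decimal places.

1.906 bits

H(Z) = −Σ p·log₂ p.
  −(0.126)·log₂(0.126) = 0.3766
  −(0.140)·log₂(0.140) = 0.3971
  −(0.082)·log₂(0.082) = 0.2959
  −(0.539)·log₂(0.539) = 0.4806
  −(0.113)·log₂(0.113) = 0.3555
Sum: 0.3766 + 0.3971 + 0.2959 + 0.4806 + 0.3555 = 1.906 bits.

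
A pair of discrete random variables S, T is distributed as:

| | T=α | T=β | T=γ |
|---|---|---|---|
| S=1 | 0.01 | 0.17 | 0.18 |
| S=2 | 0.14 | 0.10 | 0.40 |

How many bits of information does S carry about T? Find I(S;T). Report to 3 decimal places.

0.115 bits

Marginals: p(S) = (0.3600, 0.6400), p(T) = (0.1500, 0.2700, 0.5800).
I(S;T) = H(S) + H(T) − H(S,T).
H(S) = 0.9427, H(T) = 1.3764, H(S,T) = 2.2044.
I(S;T) = 0.9427 + 1.3764 − 2.2044 = 0.115 bits.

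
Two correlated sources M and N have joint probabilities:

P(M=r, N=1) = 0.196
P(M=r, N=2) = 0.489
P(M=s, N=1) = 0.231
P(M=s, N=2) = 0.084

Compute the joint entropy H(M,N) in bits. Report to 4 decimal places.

H(M,N) = −Σ p(x,y)·log₂ p(x,y) over all 4 cells.
  cell (r,1): −0.196·log₂0.196 = 0.46081
  cell (r,2): −0.489·log₂0.489 = 0.50469
  cell (s,1): −0.231·log₂0.231 = 0.48834
  cell (s,2): −0.084·log₂0.084 = 0.30017
Sum = 1.7540 bits.

1.7540 bits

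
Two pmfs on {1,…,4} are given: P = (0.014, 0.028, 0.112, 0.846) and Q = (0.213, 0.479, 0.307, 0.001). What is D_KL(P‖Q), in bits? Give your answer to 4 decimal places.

D(P‖Q) = Σ p·log₂(p/q).
  0.014·log₂(0.014/0.213) = -0.05498
  0.028·log₂(0.028/0.479) = -0.11470
  0.112·log₂(0.112/0.307) = -0.16293
  0.846·log₂(0.846/0.001) = 8.22694
D(P‖Q) = 7.8943 bits.

7.8943 bits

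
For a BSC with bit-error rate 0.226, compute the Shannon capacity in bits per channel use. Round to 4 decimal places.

Binary symmetric channel: C = 1 − h₂(ε) where h₂ is the binary entropy function.
h₂(0.226) = −0.226·log₂0.226 − 0.774·log₂0.774 = 0.7710.
C = 1 − 0.7710 = 0.2290 bits per channel use.

0.2290 bits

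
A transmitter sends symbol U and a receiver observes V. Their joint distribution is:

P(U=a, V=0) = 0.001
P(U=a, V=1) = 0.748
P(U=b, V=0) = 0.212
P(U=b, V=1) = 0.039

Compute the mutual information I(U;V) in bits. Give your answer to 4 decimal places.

Marginals: p(U) = (0.7490, 0.2510), p(V) = (0.2130, 0.7870).
I(U;V) = Σ p(x,y)·log₂[p(x,y)/(p(x)p(y))].
  (a,0): 0.001·log₂(0.0063) = -0.00732
  (a,1): 0.748·log₂(1.2690) = 0.25704
  (b,0): 0.212·log₂(3.9654) = 0.42134
  (b,1): 0.039·log₂(0.1974) = -0.09128
Sum = 0.5798 bits.

0.5798 bits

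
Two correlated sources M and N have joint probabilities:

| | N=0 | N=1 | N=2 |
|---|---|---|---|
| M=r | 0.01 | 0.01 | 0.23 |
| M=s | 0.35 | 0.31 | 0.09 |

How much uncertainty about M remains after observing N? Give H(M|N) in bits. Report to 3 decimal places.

Chain rule: H(M|N) = H(M,N) − H(N).
Marginals: p(M) = (0.2500, 0.7500), p(N) = (0.3600, 0.3200, 0.3200).
H(M,N) = 1.9871 bits; H(N) = 1.5827 bits.
H(M|N) = 1.9871 − 1.5827 = 0.404 bits.

0.404 bits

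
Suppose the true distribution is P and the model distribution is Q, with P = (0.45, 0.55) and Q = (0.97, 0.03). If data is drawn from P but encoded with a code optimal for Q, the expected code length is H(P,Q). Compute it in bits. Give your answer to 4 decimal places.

2.8022 bits

H(P,Q) = −Σ p·log₂ q.
  −0.45·log₂(0.97) = 0.01977
  −0.55·log₂(0.03) = 2.78239
H(P,Q) = 2.8022 bits.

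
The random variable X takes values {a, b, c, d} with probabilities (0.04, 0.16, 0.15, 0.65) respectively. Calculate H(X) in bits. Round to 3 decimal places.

H(X) = −Σ p·log₂ p.
  −(0.04)·log₂(0.04) = 0.1858
  −(0.16)·log₂(0.16) = 0.4230
  −(0.15)·log₂(0.15) = 0.4105
  −(0.65)·log₂(0.65) = 0.4040
Sum: 0.1858 + 0.4230 + 0.4105 + 0.4040 = 1.423 bits.

1.423 bits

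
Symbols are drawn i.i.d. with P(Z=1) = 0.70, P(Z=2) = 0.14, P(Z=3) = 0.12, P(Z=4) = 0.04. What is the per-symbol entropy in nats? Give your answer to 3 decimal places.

0.908 nats

H(Z) = −Σ p·ln p.
  −(0.70)·ln(0.70) = 0.2497
  −(0.14)·ln(0.14) = 0.2753
  −(0.12)·ln(0.12) = 0.2544
  −(0.04)·ln(0.04) = 0.1288
Sum: 0.2497 + 0.2753 + 0.2544 + 0.1288 = 0.908 nats.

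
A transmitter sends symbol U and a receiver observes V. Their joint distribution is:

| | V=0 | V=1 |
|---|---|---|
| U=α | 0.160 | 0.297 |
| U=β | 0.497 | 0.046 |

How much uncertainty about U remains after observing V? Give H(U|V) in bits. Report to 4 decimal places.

0.7212 bits

Marginals: p(U) = (0.4570, 0.5430), p(V) = (0.6570, 0.3430).
H(U|V) = Σ p(V) · H(U|V=·).
  V=0: p=0.6570, H(U|V=0) = 0.8009
  V=1: p=0.3430, H(U|V=1) = 0.5686
Weighted sum = 0.7212 bits.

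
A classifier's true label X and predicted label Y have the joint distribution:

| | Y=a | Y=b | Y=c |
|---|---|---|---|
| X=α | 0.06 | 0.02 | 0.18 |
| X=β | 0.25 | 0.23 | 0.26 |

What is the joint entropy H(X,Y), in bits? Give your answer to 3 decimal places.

H(X,Y) = −Σ p(x,y)·log₂ p(x,y) over all 6 cells.
  cell (α,a): −0.06·log₂0.06 = 0.2435
  cell (α,b): −0.02·log₂0.02 = 0.1129
  cell (α,c): −0.18·log₂0.18 = 0.4453
  cell (β,a): −0.25·log₂0.25 = 0.5000
  cell (β,b): −0.23·log₂0.23 = 0.4877
  cell (β,c): −0.26·log₂0.26 = 0.5053
Sum = 2.295 bits.

2.295 bits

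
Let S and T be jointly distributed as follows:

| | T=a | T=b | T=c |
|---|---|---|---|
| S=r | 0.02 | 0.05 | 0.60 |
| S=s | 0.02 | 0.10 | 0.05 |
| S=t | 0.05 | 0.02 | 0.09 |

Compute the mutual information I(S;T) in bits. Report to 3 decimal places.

Marginals: p(S) = (0.6700, 0.1700, 0.1600), p(T) = (0.0900, 0.1700, 0.7400).
I(S;T) = H(S) + H(T) − H(S,T).
H(S) = 1.2447, H(T) = 1.0687, H(S,T) = 2.0739.
I(S;T) = 1.2447 + 1.0687 − 2.0739 = 0.239 bits.

0.239 bits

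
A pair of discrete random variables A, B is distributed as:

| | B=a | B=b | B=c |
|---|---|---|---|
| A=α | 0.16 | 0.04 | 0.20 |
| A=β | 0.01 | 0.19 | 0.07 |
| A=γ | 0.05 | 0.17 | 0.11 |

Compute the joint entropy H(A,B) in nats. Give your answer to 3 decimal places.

1.985 nats

H(A,B) = −Σ p(x,y)·ln p(x,y) over all 9 cells.
  cell (α,a): −0.16·ln0.16 = 0.2932
  cell (α,b): −0.04·ln0.04 = 0.1288
  cell (α,c): −0.20·ln0.20 = 0.3219
  cell (β,a): −0.01·ln0.01 = 0.0461
  cell (β,b): −0.19·ln0.19 = 0.3155
  cell (β,c): −0.07·ln0.07 = 0.1861
  cell (γ,a): −0.05·ln0.05 = 0.1498
  cell (γ,b): −0.17·ln0.17 = 0.3012
  cell (γ,c): −0.11·ln0.11 = 0.2428
Sum = 1.985 nats.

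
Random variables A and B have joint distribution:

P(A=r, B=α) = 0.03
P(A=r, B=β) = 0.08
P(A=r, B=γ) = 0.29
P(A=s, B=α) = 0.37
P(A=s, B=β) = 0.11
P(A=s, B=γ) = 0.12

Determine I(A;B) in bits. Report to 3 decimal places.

0.273 bits

Marginals: p(A) = (0.4000, 0.6000), p(B) = (0.4000, 0.1900, 0.4100).
I(A;B) = Σ p(x,y)·log₂[p(x,y)/(p(x)p(y))].
  (r,α): 0.03·log₂(0.1875) = -0.0725
  (r,β): 0.08·log₂(1.0526) = 0.0059
  (r,γ): 0.29·log₂(1.7683) = 0.2385
  (s,α): 0.37·log₂(1.5417) = 0.2311
  (s,β): 0.11·log₂(0.9649) = -0.0057
  (s,γ): 0.12·log₂(0.4878) = -0.1243
Sum = 0.273 bits.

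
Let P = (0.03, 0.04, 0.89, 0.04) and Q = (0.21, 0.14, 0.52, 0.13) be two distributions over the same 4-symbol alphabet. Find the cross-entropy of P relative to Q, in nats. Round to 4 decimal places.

0.7891 nats

H(P,Q) = −Σ p·ln q.
  −0.03·ln(0.21) = 0.04682
  −0.04·ln(0.14) = 0.07864
  −0.89·ln(0.52) = 0.58199
  −0.04·ln(0.13) = 0.08161
H(P,Q) = 0.7891 nats.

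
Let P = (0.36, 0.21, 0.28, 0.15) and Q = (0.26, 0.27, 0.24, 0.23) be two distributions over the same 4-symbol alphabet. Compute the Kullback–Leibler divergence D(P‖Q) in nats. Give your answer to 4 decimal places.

0.0434 nats

D(P‖Q) = Σ p·ln(p/q).
  0.36·ln(0.36/0.26) = 0.11715
  0.21·ln(0.21/0.27) = -0.05278
  0.28·ln(0.28/0.24) = 0.04316
  0.15·ln(0.15/0.23) = -0.06412
D(P‖Q) = 0.0434 nats.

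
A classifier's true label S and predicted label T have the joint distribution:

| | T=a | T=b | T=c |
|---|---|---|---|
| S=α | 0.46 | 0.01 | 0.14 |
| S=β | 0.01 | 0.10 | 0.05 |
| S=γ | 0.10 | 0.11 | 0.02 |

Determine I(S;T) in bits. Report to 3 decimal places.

Marginals: p(S) = (0.6100, 0.1600, 0.2300), p(T) = (0.5700, 0.2200, 0.2100).
I(S;T) = Σ p(x,y)·log₂[p(x,y)/(p(x)p(y))].
  (α,a): 0.46·log₂(1.3230) = 0.1857
  (α,b): 0.01·log₂(0.0745) = -0.0375
  (α,c): 0.14·log₂(1.0929) = 0.0179
  (β,a): 0.01·log₂(0.1096) = -0.0319
  (β,b): 0.10·log₂(2.8409) = 0.1506
  (β,c): 0.05·log₂(1.4881) = 0.0287
  (γ,a): 0.10·log₂(0.7628) = -0.0391
  (γ,b): 0.11·log₂(2.1739) = 0.1232
  (γ,c): 0.02·log₂(0.4141) = -0.0254
Sum = 0.372 bits.

0.372 bits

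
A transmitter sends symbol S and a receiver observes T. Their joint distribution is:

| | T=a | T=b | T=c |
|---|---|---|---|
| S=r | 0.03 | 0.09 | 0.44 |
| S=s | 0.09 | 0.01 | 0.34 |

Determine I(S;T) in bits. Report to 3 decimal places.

0.075 bits

Marginals: p(S) = (0.5600, 0.4400), p(T) = (0.1200, 0.1000, 0.7800).
I(S;T) = H(S) + H(T) − H(S,T).
H(S) = 0.9896, H(T) = 0.9789, H(S,T) = 1.8938.
I(S;T) = 0.9896 + 0.9789 − 1.8938 = 0.075 bits.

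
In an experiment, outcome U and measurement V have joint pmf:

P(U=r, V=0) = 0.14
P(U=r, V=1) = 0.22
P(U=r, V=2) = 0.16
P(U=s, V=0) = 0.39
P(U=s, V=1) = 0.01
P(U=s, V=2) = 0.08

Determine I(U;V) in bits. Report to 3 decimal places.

Marginals: p(U) = (0.5200, 0.4800), p(V) = (0.5300, 0.2300, 0.2400).
I(U;V) = Σ p(x,y)·log₂[p(x,y)/(p(x)p(y))].
  (r,0): 0.14·log₂(0.5080) = -0.1368
  (r,1): 0.22·log₂(1.8395) = 0.1934
  (r,2): 0.16·log₂(1.2821) = 0.0574
  (s,0): 0.39·log₂(1.5330) = 0.2404
  (s,1): 0.01·log₂(0.0906) = -0.0346
  (s,2): 0.08·log₂(0.6944) = -0.0421
Sum = 0.278 bits.

0.278 bits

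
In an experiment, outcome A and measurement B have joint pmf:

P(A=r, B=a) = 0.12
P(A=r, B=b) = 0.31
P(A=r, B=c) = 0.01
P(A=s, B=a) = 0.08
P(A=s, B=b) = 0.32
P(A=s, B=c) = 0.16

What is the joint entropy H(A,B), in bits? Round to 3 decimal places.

H(A,B) = −Σ p(x,y)·log₂ p(x,y) over all 6 cells.
  cell (r,a): −0.12·log₂0.12 = 0.3671
  cell (r,b): −0.31·log₂0.31 = 0.5238
  cell (r,c): −0.01·log₂0.01 = 0.0664
  cell (s,a): −0.08·log₂0.08 = 0.2915
  cell (s,b): −0.32·log₂0.32 = 0.5260
  cell (s,c): −0.16·log₂0.16 = 0.4230
Sum = 2.198 bits.

2.198 bits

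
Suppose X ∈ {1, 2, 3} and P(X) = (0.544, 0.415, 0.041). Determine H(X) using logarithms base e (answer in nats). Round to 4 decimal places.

H(X) = −Σ p·ln p.
  −(0.544)·ln(0.544) = 0.33119
  −(0.415)·ln(0.415) = 0.36498
  −(0.041)·ln(0.041) = 0.13096
Sum: 0.33119 + 0.36498 + 0.13096 = 0.8271 nats.

0.8271 nats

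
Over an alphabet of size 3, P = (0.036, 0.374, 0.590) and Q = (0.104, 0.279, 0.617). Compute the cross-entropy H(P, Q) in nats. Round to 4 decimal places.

0.8438 nats

H(P,Q) = −Σ p·ln q.
  −0.036·ln(0.104) = 0.08148
  −0.374·ln(0.279) = 0.47743
  −0.590·ln(0.617) = 0.28490
H(P,Q) = 0.8438 nats.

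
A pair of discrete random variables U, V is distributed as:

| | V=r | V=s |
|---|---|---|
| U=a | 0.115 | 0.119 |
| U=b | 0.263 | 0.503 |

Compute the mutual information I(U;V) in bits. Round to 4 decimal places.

0.0118 bits

Marginals: p(U) = (0.2340, 0.7660), p(V) = (0.3780, 0.6220).
I(U;V) = Σ p(x,y)·log₂[p(x,y)/(p(x)p(y))].
  (a,r): 0.115·log₂(1.3001) = 0.04355
  (a,s): 0.119·log₂(0.8176) = -0.03457
  (b,r): 0.263·log₂(0.9083) = -0.03649
  (b,s): 0.503·log₂(1.0557) = 0.03935
Sum = 0.0118 bits.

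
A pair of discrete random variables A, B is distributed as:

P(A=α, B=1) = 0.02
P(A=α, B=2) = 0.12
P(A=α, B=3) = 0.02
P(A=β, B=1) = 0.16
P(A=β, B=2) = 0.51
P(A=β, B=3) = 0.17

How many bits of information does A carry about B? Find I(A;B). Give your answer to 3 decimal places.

0.009 bits

Marginals: p(A) = (0.1600, 0.8400), p(B) = (0.1800, 0.6300, 0.1900).
I(A;B) = Σ p(x,y)·log₂[p(x,y)/(p(x)p(y))].
  (α,1): 0.02·log₂(0.6944) = -0.0105
  (α,2): 0.12·log₂(1.1905) = 0.0302
  (α,3): 0.02·log₂(0.6579) = -0.0121
  (β,1): 0.16·log₂(1.0582) = 0.0131
  (β,2): 0.51·log₂(0.9637) = -0.0272
  (β,3): 0.17·log₂(1.0652) = 0.0155
Sum = 0.009 bits.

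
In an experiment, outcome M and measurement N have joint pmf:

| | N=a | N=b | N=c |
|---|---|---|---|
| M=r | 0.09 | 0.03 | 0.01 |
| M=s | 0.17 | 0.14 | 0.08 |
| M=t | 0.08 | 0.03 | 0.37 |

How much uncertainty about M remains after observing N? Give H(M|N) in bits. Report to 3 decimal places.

Marginals: p(M) = (0.1300, 0.3900, 0.4800), p(N) = (0.3400, 0.2000, 0.4600).
H(M|N) = Σ p(N) · H(M|N=·).
  N=a: p=0.3400, H(M|N=a) = 1.4988
  N=b: p=0.2000, H(M|N=b) = 1.1813
  N=c: p=0.4600, H(M|N=c) = 0.8116
Weighted sum = 1.119 bits.

1.119 bits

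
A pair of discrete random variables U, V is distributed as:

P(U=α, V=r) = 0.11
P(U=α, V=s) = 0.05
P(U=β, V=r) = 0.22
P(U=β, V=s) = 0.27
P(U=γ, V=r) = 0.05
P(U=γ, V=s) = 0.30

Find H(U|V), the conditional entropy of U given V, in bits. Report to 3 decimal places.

Chain rule: H(U|V) = H(U,V) − H(V).
Marginals: p(U) = (0.1600, 0.4900, 0.3500), p(V) = (0.3800, 0.6200).
H(U,V) = 2.2942 bits; H(V) = 0.9580 bits.
H(U|V) = 2.2942 − 0.9580 = 1.336 bits.

1.336 bits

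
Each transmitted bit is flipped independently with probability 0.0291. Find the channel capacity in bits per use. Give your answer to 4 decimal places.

Binary symmetric channel: C = 1 − h₂(ε) where h₂ is the binary entropy function.
h₂(0.0291) = −0.0291·log₂0.0291 − 0.9709·log₂0.9709 = 0.1899.
C = 1 − 0.1899 = 0.8101 bits per channel use.

0.8101 bits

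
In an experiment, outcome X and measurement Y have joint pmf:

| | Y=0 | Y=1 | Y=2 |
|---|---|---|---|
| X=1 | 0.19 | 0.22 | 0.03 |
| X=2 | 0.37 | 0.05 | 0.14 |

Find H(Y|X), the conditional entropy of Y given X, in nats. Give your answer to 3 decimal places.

Marginals: p(X) = (0.4400, 0.5600), p(Y) = (0.5600, 0.2700, 0.1700).
H(Y|X) = Σ p(X) · H(Y|X=·).
  X=1: p=0.4400, H(Y|X=1) = 0.8923
  X=2: p=0.5600, H(Y|X=2) = 0.8361
Weighted sum = 0.861 nats.

0.861 nats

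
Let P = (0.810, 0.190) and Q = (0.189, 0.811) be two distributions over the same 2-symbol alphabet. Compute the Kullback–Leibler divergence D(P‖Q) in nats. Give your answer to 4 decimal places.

D(P‖Q) = Σ p·ln(p/q).
  0.810·ln(0.810/0.189) = 1.17878
  0.190·ln(0.190/0.811) = -0.27574
D(P‖Q) = 0.9030 nats.

0.9030 nats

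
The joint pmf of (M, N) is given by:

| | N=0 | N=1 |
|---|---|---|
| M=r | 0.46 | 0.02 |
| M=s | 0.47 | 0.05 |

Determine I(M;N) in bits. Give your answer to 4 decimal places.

Marginals: p(M) = (0.4800, 0.5200), p(N) = (0.9300, 0.0700).
I(M;N) = Σ p(x,y)·log₂[p(x,y)/(p(x)p(y))].
  (r,0): 0.46·log₂(1.0305) = 0.01992
  (r,1): 0.02·log₂(0.5952) = -0.01497
  (s,0): 0.47·log₂(0.9719) = -0.01934
  (s,1): 0.05·log₂(1.3736) = 0.02290
Sum = 0.0085 bits.

0.0085 bits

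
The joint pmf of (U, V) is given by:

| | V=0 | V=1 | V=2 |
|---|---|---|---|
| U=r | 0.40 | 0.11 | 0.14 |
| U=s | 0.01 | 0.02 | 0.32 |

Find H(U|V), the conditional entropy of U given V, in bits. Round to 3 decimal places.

Marginals: p(U) = (0.6500, 0.3500), p(V) = (0.4100, 0.1300, 0.4600).
H(U|V) = Σ p(V) · H(U|V=·).
  V=0: p=0.4100, H(U|V=0) = 0.1654
  V=1: p=0.1300, H(U|V=1) = 0.6194
  V=2: p=0.4600, H(U|V=2) = 0.8865
Weighted sum = 0.556 bits.

0.556 bits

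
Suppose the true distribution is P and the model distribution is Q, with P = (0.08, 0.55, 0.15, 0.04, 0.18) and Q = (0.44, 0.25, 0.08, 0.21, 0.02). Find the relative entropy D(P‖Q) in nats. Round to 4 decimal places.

D(P‖Q) = Σ p·ln(p/q).
  0.08·ln(0.08/0.44) = -0.13638
  0.55·ln(0.55/0.25) = 0.43365
  0.15·ln(0.15/0.08) = 0.09429
  0.04·ln(0.04/0.21) = -0.06633
  0.18·ln(0.18/0.02) = 0.39550
D(P‖Q) = 0.7207 nats.

0.7207 nats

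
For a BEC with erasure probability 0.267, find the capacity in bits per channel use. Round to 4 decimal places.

Binary erasure channel: capacity C = 1 − ε.
C = 1 − 0.267 = 0.7330 bits per channel use.

0.7330 bits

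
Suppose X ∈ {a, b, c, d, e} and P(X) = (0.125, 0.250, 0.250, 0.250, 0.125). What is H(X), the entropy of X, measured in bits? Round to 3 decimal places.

H(X) = −Σ p·log₂ p.
  −(0.125)·log₂(0.125) = 0.3750
  −(0.250)·log₂(0.250) = 0.5000
  −(0.250)·log₂(0.250) = 0.5000
  −(0.250)·log₂(0.250) = 0.5000
  −(0.125)·log₂(0.125) = 0.3750
Sum: 0.3750 + 0.5000 + 0.5000 + 0.5000 + 0.3750 = 2.250 bits.

2.250 bits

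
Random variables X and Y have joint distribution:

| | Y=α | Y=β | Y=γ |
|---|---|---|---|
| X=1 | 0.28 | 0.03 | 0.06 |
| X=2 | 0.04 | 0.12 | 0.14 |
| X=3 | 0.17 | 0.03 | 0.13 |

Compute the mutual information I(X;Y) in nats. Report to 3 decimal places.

Marginals: p(X) = (0.3700, 0.3000, 0.3300), p(Y) = (0.4900, 0.1800, 0.3300).
I(X;Y) = Σ p(x,y)·ln[p(x,y)/(p(x)p(y))].
  (1,α): 0.28·ln(1.5444) = 0.1217
  (1,β): 0.03·ln(0.4505) = -0.0239
  (1,γ): 0.06·ln(0.4914) = -0.0426
  (2,α): 0.04·ln(0.2721) = -0.0521
  (2,β): 0.12·ln(2.2222) = 0.0958
  (2,γ): 0.14·ln(1.4141) = 0.0485
  (3,α): 0.17·ln(1.0513) = 0.0085
  (3,β): 0.03·ln(0.5051) = -0.0205
  (3,γ): 0.13·ln(1.1938) = 0.0230
Sum = 0.158 nats.

0.158 nats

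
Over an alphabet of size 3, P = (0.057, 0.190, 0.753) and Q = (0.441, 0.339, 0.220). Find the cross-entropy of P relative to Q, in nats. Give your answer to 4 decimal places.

1.3923 nats

H(P,Q) = −Σ p·ln q.
  −0.057·ln(0.441) = 0.04667
  −0.190·ln(0.339) = 0.20553
  −0.753·ln(0.220) = 1.14014
H(P,Q) = 1.3923 nats.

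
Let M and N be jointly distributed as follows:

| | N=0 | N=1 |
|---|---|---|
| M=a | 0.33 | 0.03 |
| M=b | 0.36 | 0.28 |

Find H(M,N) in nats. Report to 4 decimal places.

H(M,N) = −Σ p(x,y)·ln p(x,y) over all 4 cells.
  cell (a,0): −0.33·ln0.33 = 0.36586
  cell (a,1): −0.03·ln0.03 = 0.10520
  cell (b,0): −0.36·ln0.36 = 0.36779
  cell (b,1): −0.28·ln0.28 = 0.35643
Sum = 1.1953 nats.

1.1953 nats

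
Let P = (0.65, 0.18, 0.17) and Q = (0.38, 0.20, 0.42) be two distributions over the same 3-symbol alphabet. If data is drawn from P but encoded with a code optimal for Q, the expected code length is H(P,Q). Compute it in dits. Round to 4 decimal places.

H(P,Q) = −Σ p·log₁₀ q.
  −0.65·log₁₀(0.38) = 0.27314
  −0.18·log₁₀(0.20) = 0.12581
  −0.17·log₁₀(0.42) = 0.06405
H(P,Q) = 0.4630 dits.

0.4630 dits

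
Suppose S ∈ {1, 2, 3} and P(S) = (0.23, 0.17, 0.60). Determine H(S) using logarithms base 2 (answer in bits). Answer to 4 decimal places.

H(S) = −Σ p·log₂ p.
  −(0.23)·log₂(0.23) = 0.48767
  −(0.17)·log₂(0.17) = 0.43459
  −(0.60)·log₂(0.60) = 0.44218
Sum: 0.48767 + 0.43459 + 0.44218 = 1.3644 bits.

1.3644 bits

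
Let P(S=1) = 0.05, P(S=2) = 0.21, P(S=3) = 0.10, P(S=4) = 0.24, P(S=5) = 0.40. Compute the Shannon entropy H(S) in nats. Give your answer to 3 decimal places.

1.417 nats

H(S) = −Σ p·ln p.
  −(0.05)·ln(0.05) = 0.1498
  −(0.21)·ln(0.21) = 0.3277
  −(0.10)·ln(0.10) = 0.2303
  −(0.24)·ln(0.24) = 0.3425
  −(0.40)·ln(0.40) = 0.3665
Sum: 0.1498 + 0.3277 + 0.2303 + 0.3425 + 0.3665 = 1.417 nats.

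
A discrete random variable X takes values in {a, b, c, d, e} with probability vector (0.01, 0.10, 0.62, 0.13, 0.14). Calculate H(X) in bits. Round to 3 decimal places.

1.606 bits

H(X) = −Σ p·log₂ p.
  −(0.01)·log₂(0.01) = 0.0664
  −(0.10)·log₂(0.10) = 0.3322
  −(0.62)·log₂(0.62) = 0.4276
  −(0.13)·log₂(0.13) = 0.3826
  −(0.14)·log₂(0.14) = 0.3971
Sum: 0.0664 + 0.3322 + 0.4276 + 0.3826 + 0.3971 = 1.606 bits.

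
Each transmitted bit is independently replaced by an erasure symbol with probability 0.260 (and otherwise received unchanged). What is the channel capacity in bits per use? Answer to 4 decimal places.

0.7400 bits

Binary erasure channel: capacity C = 1 − ε.
C = 1 − 0.260 = 0.7400 bits per channel use.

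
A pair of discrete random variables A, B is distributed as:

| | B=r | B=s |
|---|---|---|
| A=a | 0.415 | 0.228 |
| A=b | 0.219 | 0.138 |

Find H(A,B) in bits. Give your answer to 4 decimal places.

1.8870 bits

H(A,B) = −Σ p(x,y)·log₂ p(x,y) over all 4 cells.
  cell (a,r): −0.415·log₂0.415 = 0.52656
  cell (a,s): −0.228·log₂0.228 = 0.48630
  cell (b,r): −0.219·log₂0.219 = 0.47983
  cell (b,s): −0.138·log₂0.138 = 0.39430
Sum = 1.8870 bits.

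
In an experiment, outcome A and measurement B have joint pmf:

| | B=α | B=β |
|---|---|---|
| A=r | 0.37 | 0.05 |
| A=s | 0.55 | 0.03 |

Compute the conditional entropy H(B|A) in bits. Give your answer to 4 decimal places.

0.3915 bits

Marginals: p(A) = (0.4200, 0.5800), p(B) = (0.9200, 0.0800).
H(B|A) = Σ p(A) · H(B|A=·).
  A=r: p=0.4200, H(B|A=r) = 0.5266
  A=s: p=0.5800, H(B|A=s) = 0.2937
Weighted sum = 0.3915 bits.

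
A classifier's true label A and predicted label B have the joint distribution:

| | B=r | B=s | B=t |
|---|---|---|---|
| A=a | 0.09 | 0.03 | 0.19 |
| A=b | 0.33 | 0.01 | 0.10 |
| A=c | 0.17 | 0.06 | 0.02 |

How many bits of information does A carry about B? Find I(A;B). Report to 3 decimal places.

Marginals: p(A) = (0.3100, 0.4400, 0.2500), p(B) = (0.5900, 0.1000, 0.3100).
I(A;B) = Σ p(x,y)·log₂[p(x,y)/(p(x)p(y))].
  (a,r): 0.09·log₂(0.4921) = -0.0921
  (a,s): 0.03·log₂(0.9677) = -0.0014
  (a,t): 0.19·log₂(1.9771) = 0.1868
  (b,r): 0.33·log₂(1.2712) = 0.1142
  (b,s): 0.01·log₂(0.2273) = -0.0214
  (b,t): 0.10·log₂(0.7331) = -0.0448
  (c,r): 0.17·log₂(1.1525) = 0.0348
  (c,s): 0.06·log₂(2.4000) = 0.0758
  (c,t): 0.02·log₂(0.2581) = -0.0391
Sum = 0.213 bits.

0.213 bits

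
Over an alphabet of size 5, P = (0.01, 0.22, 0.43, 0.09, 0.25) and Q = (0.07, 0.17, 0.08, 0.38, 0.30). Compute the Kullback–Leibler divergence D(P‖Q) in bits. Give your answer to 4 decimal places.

0.8443 bits

D(P‖Q) = Σ p·log₂(p/q).
  0.01·log₂(0.01/0.07) = -0.02807
  0.22·log₂(0.22/0.17) = 0.08183
  0.43·log₂(0.43/0.08) = 1.04329
  0.09·log₂(0.09/0.38) = -0.18702
  0.25·log₂(0.25/0.30) = -0.06576
D(P‖Q) = 0.8443 bits.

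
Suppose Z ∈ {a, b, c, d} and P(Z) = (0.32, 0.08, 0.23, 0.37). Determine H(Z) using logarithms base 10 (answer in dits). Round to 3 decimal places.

0.553 dits

H(Z) = −Σ p·log₁₀ p.
  −(0.32)·log₁₀(0.32) = 0.1584
  −(0.08)·log₁₀(0.08) = 0.0878
  −(0.23)·log₁₀(0.23) = 0.1468
  −(0.37)·log₁₀(0.37) = 0.1598
Sum: 0.1584 + 0.0878 + 0.1468 + 0.1598 = 0.553 dits.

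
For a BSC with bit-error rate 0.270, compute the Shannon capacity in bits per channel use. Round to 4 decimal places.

Binary symmetric channel: C = 1 − h₂(ε) where h₂ is the binary entropy function.
h₂(0.270) = −0.270·log₂0.270 − 0.730·log₂0.730 = 0.8415.
C = 1 − 0.8415 = 0.1585 bits per channel use.

0.1585 bits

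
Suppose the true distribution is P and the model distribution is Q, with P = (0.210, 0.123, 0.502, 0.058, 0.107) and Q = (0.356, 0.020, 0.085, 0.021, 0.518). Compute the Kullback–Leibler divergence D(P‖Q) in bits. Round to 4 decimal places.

D(P‖Q) = Σ p·log₂(p/q).
  0.210·log₂(0.210/0.356) = -0.15991
  0.123·log₂(0.123/0.020) = 0.32233
  0.502·log₂(0.502/0.085) = 1.28620
  0.058·log₂(0.058/0.021) = 0.08501
  0.107·log₂(0.107/0.518) = -0.24346
D(P‖Q) = 1.2902 bits.

1.2902 bits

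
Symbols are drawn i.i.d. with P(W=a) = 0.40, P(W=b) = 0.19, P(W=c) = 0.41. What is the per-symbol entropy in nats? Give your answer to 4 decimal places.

H(W) = −Σ p·ln p.
  −(0.40)·ln(0.40) = 0.36652
  −(0.19)·ln(0.19) = 0.31554
  −(0.41)·ln(0.41) = 0.36556
Sum: 0.36652 + 0.31554 + 0.36556 = 1.0476 nats.

1.0476 nats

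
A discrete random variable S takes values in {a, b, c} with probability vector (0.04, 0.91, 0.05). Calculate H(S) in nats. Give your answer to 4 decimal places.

H(S) = −Σ p·ln p.
  −(0.04)·ln(0.04) = 0.12876
  −(0.91)·ln(0.91) = 0.08582
  −(0.05)·ln(0.05) = 0.14979
Sum: 0.12876 + 0.08582 + 0.14979 = 0.3644 nats.

0.3644 nats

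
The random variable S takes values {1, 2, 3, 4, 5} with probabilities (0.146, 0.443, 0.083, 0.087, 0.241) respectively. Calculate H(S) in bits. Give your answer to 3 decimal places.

H(S) = −Σ p·log₂ p.
  −(0.146)·log₂(0.146) = 0.4053
  −(0.443)·log₂(0.443) = 0.5204
  −(0.083)·log₂(0.083) = 0.2980
  −(0.087)·log₂(0.087) = 0.3065
  −(0.241)·log₂(0.241) = 0.4947
Sum: 0.4053 + 0.5204 + 0.2980 + 0.3065 + 0.4947 = 2.025 bits.

2.025 bits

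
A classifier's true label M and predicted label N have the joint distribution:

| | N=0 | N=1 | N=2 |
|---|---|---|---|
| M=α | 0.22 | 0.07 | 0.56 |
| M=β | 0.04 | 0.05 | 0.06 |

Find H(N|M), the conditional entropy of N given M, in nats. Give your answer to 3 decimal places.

0.869 nats

Chain rule: H(N|M) = H(M,N) − H(M).
Marginals: p(M) = (0.8500, 0.1500), p(N) = (0.2600, 0.1200, 0.6200).
H(M,N) = 1.2913 nats; H(M) = 0.4227 nats.
H(N|M) = 1.2913 − 0.4227 = 0.869 nats.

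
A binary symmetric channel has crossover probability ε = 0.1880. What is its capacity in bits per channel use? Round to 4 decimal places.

0.3027 bits

Binary symmetric channel: C = 1 − h₂(ε) where h₂ is the binary entropy function.
h₂(0.1880) = −0.1880·log₂0.1880 − 0.8120·log₂0.8120 = 0.6973.
C = 1 − 0.6973 = 0.3027 bits per channel use.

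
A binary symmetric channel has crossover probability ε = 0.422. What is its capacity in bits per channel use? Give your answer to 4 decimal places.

Binary symmetric channel: C = 1 − h₂(ε) where h₂ is the binary entropy function.
h₂(0.422) = −0.422·log₂0.422 − 0.578·log₂0.578 = 0.9824.
C = 1 − 0.9824 = 0.0176 bits per channel use.

0.0176 bits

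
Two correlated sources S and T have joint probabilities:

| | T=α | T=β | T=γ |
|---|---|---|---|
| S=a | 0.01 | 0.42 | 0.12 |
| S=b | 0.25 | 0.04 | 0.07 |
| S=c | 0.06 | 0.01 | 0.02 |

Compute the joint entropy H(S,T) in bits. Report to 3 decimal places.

H(S,T) = −Σ p(x,y)·log₂ p(x,y) over all 9 cells.
  cell (a,α): −0.01·log₂0.01 = 0.0664
  cell (a,β): −0.42·log₂0.42 = 0.5256
  cell (a,γ): −0.12·log₂0.12 = 0.3671
  cell (b,α): −0.25·log₂0.25 = 0.5000
  cell (b,β): −0.04·log₂0.04 = 0.1858
  cell (b,γ): −0.07·log₂0.07 = 0.2686
  cell (c,α): −0.06·log₂0.06 = 0.2435
  cell (c,β): −0.01·log₂0.01 = 0.0664
  cell (c,γ): −0.02·log₂0.02 = 0.1129
Sum = 2.336 bits.

2.336 bits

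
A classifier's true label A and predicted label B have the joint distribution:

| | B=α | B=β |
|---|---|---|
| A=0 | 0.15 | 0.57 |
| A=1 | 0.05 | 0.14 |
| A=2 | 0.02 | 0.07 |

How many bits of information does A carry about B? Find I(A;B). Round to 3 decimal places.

Marginals: p(A) = (0.7200, 0.1900, 0.0900), p(B) = (0.2200, 0.7800).
I(A;B) = Σ p(x,y)·log₂[p(x,y)/(p(x)p(y))].
  (0,α): 0.15·log₂(0.9470) = -0.0118
  (0,β): 0.57·log₂(1.0150) = 0.0122
  (1,α): 0.05·log₂(1.1962) = 0.0129
  (1,β): 0.14·log₂(0.9447) = -0.0115
  (2,α): 0.02·log₂(1.0101) = 0.0003
  (2,β): 0.07·log₂(0.9972) = -0.0003
Sum = 0.002 bits.

0.002 bits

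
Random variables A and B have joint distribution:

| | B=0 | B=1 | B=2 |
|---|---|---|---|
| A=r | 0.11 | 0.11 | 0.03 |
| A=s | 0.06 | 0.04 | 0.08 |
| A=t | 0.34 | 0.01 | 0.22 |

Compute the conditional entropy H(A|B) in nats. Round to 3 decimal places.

0.834 nats

Chain rule: H(A|B) = H(A,B) − H(B).
Marginals: p(A) = (0.2500, 0.1800, 0.5700), p(B) = (0.5100, 0.1600, 0.3300).
H(A,B) = 1.8364 nats; H(B) = 1.0025 nats.
H(A|B) = 1.8364 − 1.0025 = 0.834 nats.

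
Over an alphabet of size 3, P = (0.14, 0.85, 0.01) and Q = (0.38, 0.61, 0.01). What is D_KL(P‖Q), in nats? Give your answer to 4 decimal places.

0.1422 nats

D(P‖Q) = Σ p·ln(p/q).
  0.14·ln(0.14/0.38) = -0.13979
  0.85·ln(0.85/0.61) = 0.28201
  0.01·ln(0.01/0.01) = 0.00000
D(P‖Q) = 0.1422 nats.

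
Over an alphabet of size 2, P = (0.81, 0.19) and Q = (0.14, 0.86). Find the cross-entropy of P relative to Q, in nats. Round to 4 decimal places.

1.6212 nats

H(P,Q) = −Σ p·ln q.
  −0.81·ln(0.14) = 1.59255
  −0.19·ln(0.86) = 0.02866
H(P,Q) = 1.6212 nats.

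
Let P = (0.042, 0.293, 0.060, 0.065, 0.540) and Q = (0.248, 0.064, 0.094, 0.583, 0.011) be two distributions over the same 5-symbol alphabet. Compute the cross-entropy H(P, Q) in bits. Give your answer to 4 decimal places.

H(P,Q) = −Σ p·log₂ q.
  −0.042·log₂(0.248) = 0.08449
  −0.293·log₂(0.064) = 1.16197
  −0.060·log₂(0.094) = 0.20467
  −0.065·log₂(0.583) = 0.05060
  −0.540·log₂(0.011) = 3.51343
H(P,Q) = 5.0152 bits.

5.0152 bits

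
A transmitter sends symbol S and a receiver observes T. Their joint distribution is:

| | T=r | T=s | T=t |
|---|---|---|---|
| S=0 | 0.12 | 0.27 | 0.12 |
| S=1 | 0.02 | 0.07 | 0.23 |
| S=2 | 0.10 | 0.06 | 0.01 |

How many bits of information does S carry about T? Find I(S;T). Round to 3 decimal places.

Marginals: p(S) = (0.5100, 0.3200, 0.1700), p(T) = (0.2400, 0.4000, 0.3600).
I(S;T) = Σ p(x,y)·log₂[p(x,y)/(p(x)p(y))].
  (0,r): 0.12·log₂(0.9804) = -0.0034
  (0,s): 0.27·log₂(1.3235) = 0.1092
  (0,t): 0.12·log₂(0.6536) = -0.0736
  (1,r): 0.02·log₂(0.2604) = -0.0388
  (1,s): 0.07·log₂(0.5469) = -0.0610
  (1,t): 0.23·log₂(1.9965) = 0.2294
  (2,r): 0.10·log₂(2.4510) = 0.1293
  (2,s): 0.06·log₂(0.8824) = -0.0108
  (2,t): 0.01·log₂(0.1634) = -0.0261
Sum = 0.254 bits.

0.254 bits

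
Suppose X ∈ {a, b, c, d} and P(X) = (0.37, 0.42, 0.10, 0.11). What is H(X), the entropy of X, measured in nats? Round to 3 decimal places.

1.205 nats

H(X) = −Σ p·ln p.
  −(0.37)·ln(0.37) = 0.3679
  −(0.42)·ln(0.42) = 0.3644
  −(0.10)·ln(0.10) = 0.2303
  −(0.11)·ln(0.11) = 0.2428
Sum: 0.3679 + 0.3644 + 0.2303 + 0.2428 = 1.205 nats.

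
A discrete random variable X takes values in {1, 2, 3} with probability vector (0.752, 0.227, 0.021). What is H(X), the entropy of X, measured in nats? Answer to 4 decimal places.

H(X) = −Σ p·ln p.
  −(0.752)·ln(0.752) = 0.21433
  −(0.227)·ln(0.227) = 0.33660
  −(0.021)·ln(0.021) = 0.08113
Sum: 0.21433 + 0.33660 + 0.08113 = 0.6321 nats.

0.6321 nats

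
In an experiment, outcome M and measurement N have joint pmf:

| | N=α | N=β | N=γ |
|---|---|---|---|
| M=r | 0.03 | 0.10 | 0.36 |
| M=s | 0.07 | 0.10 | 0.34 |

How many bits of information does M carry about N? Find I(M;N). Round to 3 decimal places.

0.012 bits

Marginals: p(M) = (0.4900, 0.5100), p(N) = (0.1000, 0.2000, 0.7000).
I(M;N) = Σ p(x,y)·log₂[p(x,y)/(p(x)p(y))].
  (r,α): 0.03·log₂(0.6122) = -0.0212
  (r,β): 0.10·log₂(1.0204) = 0.0029
  (r,γ): 0.36·log₂(1.0496) = 0.0251
  (s,α): 0.07·log₂(1.3725) = 0.0320
  (s,β): 0.10·log₂(0.9804) = -0.0029
  (s,γ): 0.34·log₂(0.9524) = -0.0239
Sum = 0.012 bits.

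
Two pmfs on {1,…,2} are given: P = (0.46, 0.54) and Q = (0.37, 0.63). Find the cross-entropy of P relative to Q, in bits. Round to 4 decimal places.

H(P,Q) = −Σ p·log₂ q.
  −0.46·log₂(0.37) = 0.65983
  −0.54·log₂(0.63) = 0.35995
H(P,Q) = 1.0198 bits.

1.0198 bits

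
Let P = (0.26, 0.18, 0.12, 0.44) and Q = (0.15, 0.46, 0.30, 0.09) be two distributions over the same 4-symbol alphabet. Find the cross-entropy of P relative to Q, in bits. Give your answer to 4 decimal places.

2.6502 bits

H(P,Q) = −Σ p·log₂ q.
  −0.26·log₂(0.15) = 0.71161
  −0.18·log₂(0.46) = 0.20165
  −0.12·log₂(0.30) = 0.20844
  −0.44·log₂(0.09) = 1.52853
H(P,Q) = 2.6502 bits.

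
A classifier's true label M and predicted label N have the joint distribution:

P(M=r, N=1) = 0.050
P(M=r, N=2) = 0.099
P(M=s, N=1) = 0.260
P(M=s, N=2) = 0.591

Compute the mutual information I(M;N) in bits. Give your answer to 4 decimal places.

0.0004 bits

Marginals: p(M) = (0.1490, 0.8510), p(N) = (0.3100, 0.6900).
I(M;N) = Σ p(x,y)·log₂[p(x,y)/(p(x)p(y))].
  (r,1): 0.050·log₂(1.0825) = 0.00572
  (r,2): 0.099·log₂(0.9629) = -0.00539
  (s,1): 0.260·log₂(0.9856) = -0.00546
  (s,2): 0.591·log₂(1.0065) = 0.00551
Sum = 0.0004 bits.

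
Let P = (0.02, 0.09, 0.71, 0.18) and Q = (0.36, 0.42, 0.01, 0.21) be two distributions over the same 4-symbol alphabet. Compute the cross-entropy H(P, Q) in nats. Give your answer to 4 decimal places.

3.6491 nats

H(P,Q) = −Σ p·ln q.
  −0.02·ln(0.36) = 0.02043
  −0.09·ln(0.42) = 0.07808
  −0.71·ln(0.01) = 3.26967
  −0.18·ln(0.21) = 0.28092
H(P,Q) = 3.6491 nats.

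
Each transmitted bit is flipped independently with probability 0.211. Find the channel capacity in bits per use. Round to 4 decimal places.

0.2566 bits

Binary symmetric channel: C = 1 − h₂(ε) where h₂ is the binary entropy function.
h₂(0.211) = −0.211·log₂0.211 − 0.789·log₂0.789 = 0.7434.
C = 1 − 0.7434 = 0.2566 bits per channel use.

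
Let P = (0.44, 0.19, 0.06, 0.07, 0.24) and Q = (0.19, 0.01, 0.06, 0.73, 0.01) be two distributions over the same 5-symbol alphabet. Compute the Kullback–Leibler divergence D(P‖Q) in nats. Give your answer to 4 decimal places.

D(P‖Q) = Σ p·ln(p/q).
  0.44·ln(0.44/0.19) = 0.36949
  0.19·ln(0.19/0.01) = 0.55944
  0.06·ln(0.06/0.06) = 0.00000
  0.07·ln(0.07/0.73) = -0.16412
  0.24·ln(0.24/0.01) = 0.76273
D(P‖Q) = 1.5275 nats.

1.5275 nats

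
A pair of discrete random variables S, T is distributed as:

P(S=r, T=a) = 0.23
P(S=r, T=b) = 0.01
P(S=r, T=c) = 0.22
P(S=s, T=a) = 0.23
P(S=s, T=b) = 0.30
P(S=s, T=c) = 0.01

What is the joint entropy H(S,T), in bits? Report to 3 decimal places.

H(S,T) = −Σ p(x,y)·log₂ p(x,y) over all 6 cells.
  cell (r,a): −0.23·log₂0.23 = 0.4877
  cell (r,b): −0.01·log₂0.01 = 0.0664
  cell (r,c): −0.22·log₂0.22 = 0.4806
  cell (s,a): −0.23·log₂0.23 = 0.4877
  cell (s,b): −0.30·log₂0.30 = 0.5211
  cell (s,c): −0.01·log₂0.01 = 0.0664
Sum = 2.110 bits.

2.110 bits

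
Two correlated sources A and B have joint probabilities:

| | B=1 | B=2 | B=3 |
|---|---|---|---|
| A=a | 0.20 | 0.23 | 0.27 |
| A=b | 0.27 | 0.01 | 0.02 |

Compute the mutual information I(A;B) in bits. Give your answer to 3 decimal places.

Marginals: p(A) = (0.7000, 0.3000), p(B) = (0.4700, 0.2400, 0.2900).
I(A;B) = Σ p(x,y)·log₂[p(x,y)/(p(x)p(y))].
  (a,1): 0.20·log₂(0.6079) = -0.1436
  (a,2): 0.23·log₂(1.3690) = 0.1042
  (a,3): 0.27·log₂(1.3300) = 0.1111
  (b,1): 0.27·log₂(1.9149) = 0.2531
  (b,2): 0.01·log₂(0.1389) = -0.0285
  (b,3): 0.02·log₂(0.2299) = -0.0424
Sum = 0.254 bits.

0.254 bits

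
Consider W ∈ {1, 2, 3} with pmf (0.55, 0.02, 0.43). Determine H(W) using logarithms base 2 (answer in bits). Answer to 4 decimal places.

H(W) = −Σ p·log₂ p.
  −(0.55)·log₂(0.55) = 0.47437
  −(0.02)·log₂(0.02) = 0.11288
  −(0.43)·log₂(0.43) = 0.52356
Sum: 0.47437 + 0.11288 + 0.52356 = 1.1108 bits.

1.1108 bits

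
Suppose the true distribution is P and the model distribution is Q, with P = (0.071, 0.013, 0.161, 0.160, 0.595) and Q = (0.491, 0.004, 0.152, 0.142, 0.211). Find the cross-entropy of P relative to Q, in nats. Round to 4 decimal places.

1.6637 nats

H(P,Q) = −Σ p·ln q.
  −0.071·ln(0.491) = 0.05050
  −0.013·ln(0.004) = 0.07178
  −0.161·ln(0.152) = 0.30330
  −0.160·ln(0.142) = 0.31231
  −0.595·ln(0.211) = 0.92576
H(P,Q) = 1.6637 nats.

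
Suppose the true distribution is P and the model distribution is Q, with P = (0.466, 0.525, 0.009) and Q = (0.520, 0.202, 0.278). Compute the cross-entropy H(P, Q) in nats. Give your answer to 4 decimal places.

1.1560 nats

H(P,Q) = −Σ p·ln q.
  −0.466·ln(0.520) = 0.30473
  −0.525·ln(0.202) = 0.83973
  −0.009·ln(0.278) = 0.01152
H(P,Q) = 1.1560 nats.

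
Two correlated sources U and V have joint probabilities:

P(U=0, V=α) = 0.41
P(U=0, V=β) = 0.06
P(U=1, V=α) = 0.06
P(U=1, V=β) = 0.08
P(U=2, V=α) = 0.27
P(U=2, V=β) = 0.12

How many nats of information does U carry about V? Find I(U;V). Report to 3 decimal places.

0.057 nats

Marginals: p(U) = (0.4700, 0.1400, 0.3900), p(V) = (0.7400, 0.2600).
I(U;V) = Σ p(x,y)·ln[p(x,y)/(p(x)p(y))].
  (0,α): 0.41·ln(1.1788) = 0.0675
  (0,β): 0.06·ln(0.4910) = -0.0427
  (1,α): 0.06·ln(0.5792) = -0.0328
  (1,β): 0.08·ln(2.1978) = 0.0630
  (2,α): 0.27·ln(0.9356) = -0.0180
  (2,β): 0.12·ln(1.1834) = 0.0202
Sum = 0.057 nats.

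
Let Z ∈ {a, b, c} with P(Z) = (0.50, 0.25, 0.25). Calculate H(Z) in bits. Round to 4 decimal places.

H(Z) = −Σ p·log₂ p.
  −(0.50)·log₂(0.50) = 0.50000
  −(0.25)·log₂(0.25) = 0.50000
  −(0.25)·log₂(0.25) = 0.50000
Sum: 0.50000 + 0.50000 + 0.50000 = 1.5000 bits.

1.5000 bits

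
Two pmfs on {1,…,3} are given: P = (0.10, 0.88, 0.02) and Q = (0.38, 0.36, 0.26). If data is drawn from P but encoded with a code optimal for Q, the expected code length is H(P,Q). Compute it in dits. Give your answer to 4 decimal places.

H(P,Q) = −Σ p·log₁₀ q.
  −0.10·log₁₀(0.38) = 0.04202
  −0.88·log₁₀(0.36) = 0.39045
  −0.02·log₁₀(0.26) = 0.01170
H(P,Q) = 0.4442 dits.

0.4442 dits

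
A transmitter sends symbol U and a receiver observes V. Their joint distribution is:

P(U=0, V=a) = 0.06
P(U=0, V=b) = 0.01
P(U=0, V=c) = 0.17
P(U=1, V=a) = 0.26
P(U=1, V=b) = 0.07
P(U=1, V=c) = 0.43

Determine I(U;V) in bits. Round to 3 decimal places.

0.013 bits

Marginals: p(U) = (0.2400, 0.7600), p(V) = (0.3200, 0.0800, 0.6000).
I(U;V) = H(U) + H(V) − H(U,V).
H(U) = 0.7950, H(V) = 1.2597, H(U,V) = 2.0420.
I(U;V) = 0.7950 + 1.2597 − 2.0420 = 0.013 bits.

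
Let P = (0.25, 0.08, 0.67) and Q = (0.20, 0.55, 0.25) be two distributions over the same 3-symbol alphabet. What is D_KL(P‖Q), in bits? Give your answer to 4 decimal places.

D(P‖Q) = Σ p·log₂(p/q).
  0.25·log₂(0.25/0.20) = 0.08048
  0.08·log₂(0.08/0.55) = -0.22251
  0.67·log₂(0.67/0.25) = 0.95290
D(P‖Q) = 0.8109 bits.

0.8109 bits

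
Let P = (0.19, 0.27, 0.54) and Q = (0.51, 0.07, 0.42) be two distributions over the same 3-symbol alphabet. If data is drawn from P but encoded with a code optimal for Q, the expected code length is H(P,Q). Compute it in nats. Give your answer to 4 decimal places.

1.3144 nats

H(P,Q) = −Σ p·ln q.
  −0.19·ln(0.51) = 0.12794
  −0.27·ln(0.07) = 0.71800
  −0.54·ln(0.42) = 0.46845
H(P,Q) = 1.3144 nats.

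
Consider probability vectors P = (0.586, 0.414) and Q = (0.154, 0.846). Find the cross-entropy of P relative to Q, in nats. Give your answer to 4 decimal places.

H(P,Q) = −Σ p·ln q.
  −0.586·ln(0.154) = 1.09629
  −0.414·ln(0.846) = 0.06924
H(P,Q) = 1.1655 nats.

1.1655 nats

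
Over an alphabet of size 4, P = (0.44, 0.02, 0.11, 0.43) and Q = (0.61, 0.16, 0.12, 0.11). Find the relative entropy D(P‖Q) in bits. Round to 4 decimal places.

0.5646 bits

D(P‖Q) = Σ p·log₂(p/q).
  0.44·log₂(0.44/0.61) = -0.20737
  0.02·log₂(0.02/0.16) = -0.06000
  0.11·log₂(0.11/0.12) = -0.01381
  0.43·log₂(0.43/0.11) = 0.84574
D(P‖Q) = 0.5646 bits.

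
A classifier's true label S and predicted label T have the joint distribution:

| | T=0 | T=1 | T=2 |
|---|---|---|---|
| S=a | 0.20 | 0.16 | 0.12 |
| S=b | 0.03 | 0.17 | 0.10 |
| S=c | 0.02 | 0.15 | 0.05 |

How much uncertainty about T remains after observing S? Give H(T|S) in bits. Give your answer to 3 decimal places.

Marginals: p(S) = (0.4800, 0.3000, 0.2200), p(T) = (0.2500, 0.4800, 0.2700).
H(T|S) = Σ p(S) · H(T|S=·).
  S=a: p=0.4800, H(T|S=a) = 1.5546
  S=b: p=0.3000, H(T|S=b) = 1.3249
  S=c: p=0.2200, H(T|S=c) = 1.1770
Weighted sum = 1.403 bits.

1.403 bits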